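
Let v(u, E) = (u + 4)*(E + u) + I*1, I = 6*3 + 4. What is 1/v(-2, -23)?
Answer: -1/28 ≈ -0.035714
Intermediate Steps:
I = 22 (I = 18 + 4 = 22)
v(u, E) = 22 + (4 + u)*(E + u) (v(u, E) = (u + 4)*(E + u) + 22*1 = (4 + u)*(E + u) + 22 = 22 + (4 + u)*(E + u))
1/v(-2, -23) = 1/(22 + (-2)**2 + 4*(-23) + 4*(-2) - 23*(-2)) = 1/(22 + 4 - 92 - 8 + 46) = 1/(-28) = -1/28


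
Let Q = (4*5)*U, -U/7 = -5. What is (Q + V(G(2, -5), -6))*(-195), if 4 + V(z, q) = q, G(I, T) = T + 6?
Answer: -134550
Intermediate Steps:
U = 35 (U = -7*(-5) = 35)
G(I, T) = 6 + T
V(z, q) = -4 + q
Q = 700 (Q = (4*5)*35 = 20*35 = 700)
(Q + V(G(2, -5), -6))*(-195) = (700 + (-4 - 6))*(-195) = (700 - 10)*(-195) = 690*(-195) = -134550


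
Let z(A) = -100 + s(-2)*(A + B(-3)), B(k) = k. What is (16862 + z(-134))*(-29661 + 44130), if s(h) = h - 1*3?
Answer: 252440643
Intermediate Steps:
s(h) = -3 + h (s(h) = h - 3 = -3 + h)
z(A) = -85 - 5*A (z(A) = -100 + (-3 - 2)*(A - 3) = -100 - 5*(-3 + A) = -100 + (15 - 5*A) = -85 - 5*A)
(16862 + z(-134))*(-29661 + 44130) = (16862 + (-85 - 5*(-134)))*(-29661 + 44130) = (16862 + (-85 + 670))*14469 = (16862 + 585)*14469 = 17447*14469 = 252440643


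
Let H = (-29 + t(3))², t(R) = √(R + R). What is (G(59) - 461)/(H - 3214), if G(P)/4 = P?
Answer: 35505/372167 - 870*√6/372167 ≈ 0.089675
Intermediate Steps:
G(P) = 4*P
t(R) = √2*√R (t(R) = √(2*R) = √2*√R)
H = (-29 + √6)² (H = (-29 + √2*√3)² = (-29 + √6)² ≈ 704.93)
(G(59) - 461)/(H - 3214) = (4*59 - 461)/((29 - √6)² - 3214) = (236 - 461)/(-3214 + (29 - √6)²) = -225/(-3214 + (29 - √6)²)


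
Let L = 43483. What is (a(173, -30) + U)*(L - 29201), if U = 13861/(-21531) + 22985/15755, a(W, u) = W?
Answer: 168418275703138/67844181 ≈ 2.4824e+6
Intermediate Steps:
U = 55301996/67844181 (U = 13861*(-1/21531) + 22985*(1/15755) = -13861/21531 + 4597/3151 = 55301996/67844181 ≈ 0.81513)
(a(173, -30) + U)*(L - 29201) = (173 + 55301996/67844181)*(43483 - 29201) = (11792345309/67844181)*14282 = 168418275703138/67844181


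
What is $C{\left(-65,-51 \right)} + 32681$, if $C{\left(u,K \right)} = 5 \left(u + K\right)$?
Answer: $32101$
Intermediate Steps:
$C{\left(u,K \right)} = 5 K + 5 u$ ($C{\left(u,K \right)} = 5 \left(K + u\right) = 5 K + 5 u$)
$C{\left(-65,-51 \right)} + 32681 = \left(5 \left(-51\right) + 5 \left(-65\right)\right) + 32681 = \left(-255 - 325\right) + 32681 = -580 + 32681 = 32101$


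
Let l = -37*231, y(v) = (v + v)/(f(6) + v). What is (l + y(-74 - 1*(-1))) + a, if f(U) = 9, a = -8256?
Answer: -537623/32 ≈ -16801.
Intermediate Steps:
y(v) = 2*v/(9 + v) (y(v) = (v + v)/(9 + v) = (2*v)/(9 + v) = 2*v/(9 + v))
l = -8547
(l + y(-74 - 1*(-1))) + a = (-8547 + 2*(-74 - 1*(-1))/(9 + (-74 - 1*(-1)))) - 8256 = (-8547 + 2*(-74 + 1)/(9 + (-74 + 1))) - 8256 = (-8547 + 2*(-73)/(9 - 73)) - 8256 = (-8547 + 2*(-73)/(-64)) - 8256 = (-8547 + 2*(-73)*(-1/64)) - 8256 = (-8547 + 73/32) - 8256 = -273431/32 - 8256 = -537623/32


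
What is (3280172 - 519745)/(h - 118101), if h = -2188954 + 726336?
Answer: -2760427/1580719 ≈ -1.7463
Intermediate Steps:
h = -1462618
(3280172 - 519745)/(h - 118101) = (3280172 - 519745)/(-1462618 - 118101) = 2760427/(-1580719) = 2760427*(-1/1580719) = -2760427/1580719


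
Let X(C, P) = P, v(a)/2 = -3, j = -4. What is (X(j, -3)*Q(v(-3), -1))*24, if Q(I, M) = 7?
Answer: -504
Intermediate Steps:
v(a) = -6 (v(a) = 2*(-3) = -6)
(X(j, -3)*Q(v(-3), -1))*24 = -3*7*24 = -21*24 = -504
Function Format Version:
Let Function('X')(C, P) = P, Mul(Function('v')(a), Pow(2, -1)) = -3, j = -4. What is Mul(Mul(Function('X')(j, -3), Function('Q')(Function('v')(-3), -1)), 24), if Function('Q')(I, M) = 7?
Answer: -504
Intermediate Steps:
Function('v')(a) = -6 (Function('v')(a) = Mul(2, -3) = -6)
Mul(Mul(Function('X')(j, -3), Function('Q')(Function('v')(-3), -1)), 24) = Mul(Mul(-3, 7), 24) = Mul(-21, 24) = -504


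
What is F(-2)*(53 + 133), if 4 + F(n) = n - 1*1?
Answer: -1302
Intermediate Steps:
F(n) = -5 + n (F(n) = -4 + (n - 1*1) = -4 + (n - 1) = -4 + (-1 + n) = -5 + n)
F(-2)*(53 + 133) = (-5 - 2)*(53 + 133) = -7*186 = -1302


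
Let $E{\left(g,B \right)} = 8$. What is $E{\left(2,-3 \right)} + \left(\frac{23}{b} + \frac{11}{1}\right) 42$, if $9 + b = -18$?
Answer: $\frac{3908}{9} \approx 434.22$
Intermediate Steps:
$b = -27$ ($b = -9 - 18 = -27$)
$E{\left(2,-3 \right)} + \left(\frac{23}{b} + \frac{11}{1}\right) 42 = 8 + \left(\frac{23}{-27} + \frac{11}{1}\right) 42 = 8 + \left(23 \left(- \frac{1}{27}\right) + 11 \cdot 1\right) 42 = 8 + \left(- \frac{23}{27} + 11\right) 42 = 8 + \frac{274}{27} \cdot 42 = 8 + \frac{3836}{9} = \frac{3908}{9}$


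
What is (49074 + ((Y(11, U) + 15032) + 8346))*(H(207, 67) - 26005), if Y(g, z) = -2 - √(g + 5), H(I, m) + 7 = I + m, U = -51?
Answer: -1864615148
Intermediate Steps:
H(I, m) = -7 + I + m (H(I, m) = -7 + (I + m) = -7 + I + m)
Y(g, z) = -2 - √(5 + g)
(49074 + ((Y(11, U) + 15032) + 8346))*(H(207, 67) - 26005) = (49074 + (((-2 - √(5 + 11)) + 15032) + 8346))*((-7 + 207 + 67) - 26005) = (49074 + (((-2 - √16) + 15032) + 8346))*(267 - 26005) = (49074 + (((-2 - 1*4) + 15032) + 8346))*(-25738) = (49074 + (((-2 - 4) + 15032) + 8346))*(-25738) = (49074 + ((-6 + 15032) + 8346))*(-25738) = (49074 + (15026 + 8346))*(-25738) = (49074 + 23372)*(-25738) = 72446*(-25738) = -1864615148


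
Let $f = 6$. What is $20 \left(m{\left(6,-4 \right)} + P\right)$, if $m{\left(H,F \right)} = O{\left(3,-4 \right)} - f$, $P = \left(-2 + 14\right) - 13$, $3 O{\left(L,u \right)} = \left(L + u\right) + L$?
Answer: $- \frac{380}{3} \approx -126.67$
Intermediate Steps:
$O{\left(L,u \right)} = \frac{u}{3} + \frac{2 L}{3}$ ($O{\left(L,u \right)} = \frac{\left(L + u\right) + L}{3} = \frac{u + 2 L}{3} = \frac{u}{3} + \frac{2 L}{3}$)
$P = -1$ ($P = 12 - 13 = -1$)
$m{\left(H,F \right)} = - \frac{16}{3}$ ($m{\left(H,F \right)} = \left(\frac{1}{3} \left(-4\right) + \frac{2}{3} \cdot 3\right) - 6 = \left(- \frac{4}{3} + 2\right) - 6 = \frac{2}{3} - 6 = - \frac{16}{3}$)
$20 \left(m{\left(6,-4 \right)} + P\right) = 20 \left(- \frac{16}{3} - 1\right) = 20 \left(- \frac{19}{3}\right) = - \frac{380}{3}$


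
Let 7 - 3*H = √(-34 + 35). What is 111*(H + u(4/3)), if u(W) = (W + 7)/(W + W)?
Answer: 4551/8 ≈ 568.88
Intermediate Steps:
u(W) = (7 + W)/(2*W) (u(W) = (7 + W)/((2*W)) = (7 + W)*(1/(2*W)) = (7 + W)/(2*W))
H = 2 (H = 7/3 - √(-34 + 35)/3 = 7/3 - √1/3 = 7/3 - ⅓*1 = 7/3 - ⅓ = 2)
111*(H + u(4/3)) = 111*(2 + (7 + 4/3)/(2*((4/3)))) = 111*(2 + (7 + 4*(⅓))/(2*((4*(⅓))))) = 111*(2 + (7 + 4/3)/(2*(4/3))) = 111*(2 + (½)*(¾)*(25/3)) = 111*(2 + 25/8) = 111*(41/8) = 4551/8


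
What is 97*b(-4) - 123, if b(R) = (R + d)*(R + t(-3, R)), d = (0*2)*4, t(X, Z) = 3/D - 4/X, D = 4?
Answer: 1862/3 ≈ 620.67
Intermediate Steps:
t(X, Z) = ¾ - 4/X (t(X, Z) = 3/4 - 4/X = 3*(¼) - 4/X = ¾ - 4/X)
d = 0 (d = 0*4 = 0)
b(R) = R*(25/12 + R) (b(R) = (R + 0)*(R + (¾ - 4/(-3))) = R*(R + (¾ - 4*(-⅓))) = R*(R + (¾ + 4/3)) = R*(R + 25/12) = R*(25/12 + R))
97*b(-4) - 123 = 97*((1/12)*(-4)*(25 + 12*(-4))) - 123 = 97*((1/12)*(-4)*(25 - 48)) - 123 = 97*((1/12)*(-4)*(-23)) - 123 = 97*(23/3) - 123 = 2231/3 - 123 = 1862/3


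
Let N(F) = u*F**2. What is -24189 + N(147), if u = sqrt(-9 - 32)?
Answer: -24189 + 21609*I*sqrt(41) ≈ -24189.0 + 1.3837e+5*I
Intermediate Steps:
u = I*sqrt(41) (u = sqrt(-41) = I*sqrt(41) ≈ 6.4031*I)
N(F) = I*sqrt(41)*F**2 (N(F) = (I*sqrt(41))*F**2 = I*sqrt(41)*F**2)
-24189 + N(147) = -24189 + I*sqrt(41)*147**2 = -24189 + I*sqrt(41)*21609 = -24189 + 21609*I*sqrt(41)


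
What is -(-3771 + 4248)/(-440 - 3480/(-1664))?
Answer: 99216/91085 ≈ 1.0893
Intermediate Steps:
-(-3771 + 4248)/(-440 - 3480/(-1664)) = -477/(-440 - 3480*(-1/1664)) = -477/(-440 + 435/208) = -477/(-91085/208) = -477*(-208)/91085 = -1*(-99216/91085) = 99216/91085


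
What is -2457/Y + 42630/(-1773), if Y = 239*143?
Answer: -37469789/1553739 ≈ -24.116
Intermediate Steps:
Y = 34177
-2457/Y + 42630/(-1773) = -2457/34177 + 42630/(-1773) = -2457*1/34177 + 42630*(-1/1773) = -189/2629 - 14210/591 = -37469789/1553739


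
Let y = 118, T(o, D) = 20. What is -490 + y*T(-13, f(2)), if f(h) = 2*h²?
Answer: 1870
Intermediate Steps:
-490 + y*T(-13, f(2)) = -490 + 118*20 = -490 + 2360 = 1870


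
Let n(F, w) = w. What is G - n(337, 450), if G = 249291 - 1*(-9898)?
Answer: 258739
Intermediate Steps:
G = 259189 (G = 249291 + 9898 = 259189)
G - n(337, 450) = 259189 - 1*450 = 259189 - 450 = 258739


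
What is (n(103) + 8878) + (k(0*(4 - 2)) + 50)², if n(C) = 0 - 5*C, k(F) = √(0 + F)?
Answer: 10863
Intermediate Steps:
k(F) = √F
n(C) = -5*C
(n(103) + 8878) + (k(0*(4 - 2)) + 50)² = (-5*103 + 8878) + (√(0*(4 - 2)) + 50)² = (-515 + 8878) + (√(0*2) + 50)² = 8363 + (√0 + 50)² = 8363 + (0 + 50)² = 8363 + 50² = 8363 + 2500 = 10863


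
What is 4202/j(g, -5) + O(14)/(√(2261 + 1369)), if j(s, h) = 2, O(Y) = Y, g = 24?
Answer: 2101 + 7*√30/165 ≈ 2101.2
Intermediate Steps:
4202/j(g, -5) + O(14)/(√(2261 + 1369)) = 4202/2 + 14/(√(2261 + 1369)) = 4202*(½) + 14/(√3630) = 2101 + 14/((11*√30)) = 2101 + 14*(√30/330) = 2101 + 7*√30/165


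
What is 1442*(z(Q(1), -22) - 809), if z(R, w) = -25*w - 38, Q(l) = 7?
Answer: -428274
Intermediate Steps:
z(R, w) = -38 - 25*w
1442*(z(Q(1), -22) - 809) = 1442*((-38 - 25*(-22)) - 809) = 1442*((-38 + 550) - 809) = 1442*(512 - 809) = 1442*(-297) = -428274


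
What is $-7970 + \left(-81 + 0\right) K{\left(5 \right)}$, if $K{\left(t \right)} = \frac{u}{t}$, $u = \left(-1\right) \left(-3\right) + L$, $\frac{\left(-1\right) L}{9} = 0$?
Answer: $- \frac{40093}{5} \approx -8018.6$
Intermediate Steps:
$L = 0$ ($L = \left(-9\right) 0 = 0$)
$u = 3$ ($u = \left(-1\right) \left(-3\right) + 0 = 3 + 0 = 3$)
$K{\left(t \right)} = \frac{3}{t}$
$-7970 + \left(-81 + 0\right) K{\left(5 \right)} = -7970 + \left(-81 + 0\right) \frac{3}{5} = -7970 - 81 \cdot 3 \cdot \frac{1}{5} = -7970 - \frac{243}{5} = - \frac{40093}{5}$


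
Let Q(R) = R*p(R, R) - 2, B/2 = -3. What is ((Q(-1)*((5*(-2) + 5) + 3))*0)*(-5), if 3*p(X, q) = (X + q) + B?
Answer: 0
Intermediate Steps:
B = -6 (B = 2*(-3) = -6)
p(X, q) = -2 + X/3 + q/3 (p(X, q) = ((X + q) - 6)/3 = (-6 + X + q)/3 = -2 + X/3 + q/3)
Q(R) = -2 + R*(-2 + 2*R/3) (Q(R) = R*(-2 + R/3 + R/3) - 2 = R*(-2 + 2*R/3) - 2 = -2 + R*(-2 + 2*R/3))
((Q(-1)*((5*(-2) + 5) + 3))*0)*(-5) = (((-2 + (⅔)*(-1)*(-3 - 1))*((5*(-2) + 5) + 3))*0)*(-5) = (((-2 + (⅔)*(-1)*(-4))*((-10 + 5) + 3))*0)*(-5) = (((-2 + 8/3)*(-5 + 3))*0)*(-5) = (((⅔)*(-2))*0)*(-5) = -4/3*0*(-5) = 0*(-5) = 0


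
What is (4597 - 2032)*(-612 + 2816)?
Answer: 5653260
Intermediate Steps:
(4597 - 2032)*(-612 + 2816) = 2565*2204 = 5653260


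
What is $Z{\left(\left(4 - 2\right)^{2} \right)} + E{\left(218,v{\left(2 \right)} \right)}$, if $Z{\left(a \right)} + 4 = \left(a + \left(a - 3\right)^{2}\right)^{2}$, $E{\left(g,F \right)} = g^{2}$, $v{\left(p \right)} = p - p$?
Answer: $47545$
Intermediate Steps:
$v{\left(p \right)} = 0$
$Z{\left(a \right)} = -4 + \left(a + \left(-3 + a\right)^{2}\right)^{2}$ ($Z{\left(a \right)} = -4 + \left(a + \left(a - 3\right)^{2}\right)^{2} = -4 + \left(a + \left(-3 + a\right)^{2}\right)^{2}$)
$Z{\left(\left(4 - 2\right)^{2} \right)} + E{\left(218,v{\left(2 \right)} \right)} = \left(-4 + \left(\left(4 - 2\right)^{2} + \left(-3 + \left(4 - 2\right)^{2}\right)^{2}\right)^{2}\right) + 218^{2} = \left(-4 + \left(2^{2} + \left(-3 + 2^{2}\right)^{2}\right)^{2}\right) + 47524 = \left(-4 + \left(4 + \left(-3 + 4\right)^{2}\right)^{2}\right) + 47524 = \left(-4 + \left(4 + 1^{2}\right)^{2}\right) + 47524 = \left(-4 + \left(4 + 1\right)^{2}\right) + 47524 = \left(-4 + 5^{2}\right) + 47524 = \left(-4 + 25\right) + 47524 = 21 + 47524 = 47545$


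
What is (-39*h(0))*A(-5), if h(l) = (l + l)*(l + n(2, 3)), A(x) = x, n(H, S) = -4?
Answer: 0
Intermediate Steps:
h(l) = 2*l*(-4 + l) (h(l) = (l + l)*(l - 4) = (2*l)*(-4 + l) = 2*l*(-4 + l))
(-39*h(0))*A(-5) = -78*0*(-4 + 0)*(-5) = -78*0*(-4)*(-5) = -39*0*(-5) = 0*(-5) = 0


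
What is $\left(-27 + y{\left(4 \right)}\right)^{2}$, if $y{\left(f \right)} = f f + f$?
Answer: $49$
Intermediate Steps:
$y{\left(f \right)} = f + f^{2}$ ($y{\left(f \right)} = f^{2} + f = f + f^{2}$)
$\left(-27 + y{\left(4 \right)}\right)^{2} = \left(-27 + 4 \left(1 + 4\right)\right)^{2} = \left(-27 + 4 \cdot 5\right)^{2} = \left(-27 + 20\right)^{2} = \left(-7\right)^{2} = 49$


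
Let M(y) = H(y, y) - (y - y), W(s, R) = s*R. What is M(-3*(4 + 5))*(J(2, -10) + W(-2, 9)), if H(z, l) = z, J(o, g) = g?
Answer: 756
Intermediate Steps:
W(s, R) = R*s
M(y) = y (M(y) = y - (y - y) = y - 1*0 = y + 0 = y)
M(-3*(4 + 5))*(J(2, -10) + W(-2, 9)) = (-3*(4 + 5))*(-10 + 9*(-2)) = (-3*9)*(-10 - 18) = -27*(-28) = 756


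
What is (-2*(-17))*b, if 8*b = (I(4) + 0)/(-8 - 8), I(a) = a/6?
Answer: -17/96 ≈ -0.17708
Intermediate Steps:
I(a) = a/6 (I(a) = a*(⅙) = a/6)
b = -1/192 (b = (((⅙)*4 + 0)/(-8 - 8))/8 = ((⅔ + 0)/(-16))/8 = ((⅔)*(-1/16))/8 = (⅛)*(-1/24) = -1/192 ≈ -0.0052083)
(-2*(-17))*b = -2*(-17)*(-1/192) = 34*(-1/192) = -17/96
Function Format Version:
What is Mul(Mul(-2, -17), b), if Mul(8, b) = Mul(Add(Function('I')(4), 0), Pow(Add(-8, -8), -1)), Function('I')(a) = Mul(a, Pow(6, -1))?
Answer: Rational(-17, 96) ≈ -0.17708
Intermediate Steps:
Function('I')(a) = Mul(Rational(1, 6), a) (Function('I')(a) = Mul(a, Rational(1, 6)) = Mul(Rational(1, 6), a))
b = Rational(-1, 192) (b = Mul(Rational(1, 8), Mul(Add(Mul(Rational(1, 6), 4), 0), Pow(Add(-8, -8), -1))) = Mul(Rational(1, 8), Mul(Add(Rational(2, 3), 0), Pow(-16, -1))) = Mul(Rational(1, 8), Mul(Rational(2, 3), Rational(-1, 16))) = Mul(Rational(1, 8), Rational(-1, 24)) = Rational(-1, 192) ≈ -0.0052083)
Mul(Mul(-2, -17), b) = Mul(Mul(-2, -17), Rational(-1, 192)) = Mul(34, Rational(-1, 192)) = Rational(-17, 96)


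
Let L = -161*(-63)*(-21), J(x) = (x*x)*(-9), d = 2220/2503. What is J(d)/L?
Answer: 1642800/49424656001 ≈ 3.3238e-5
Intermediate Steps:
d = 2220/2503 (d = 2220*(1/2503) = 2220/2503 ≈ 0.88694)
J(x) = -9*x**2 (J(x) = x**2*(-9) = -9*x**2)
L = -213003 (L = 10143*(-21) = -213003)
J(d)/L = -9*(2220/2503)**2/(-213003) = -9*4928400/6265009*(-1/213003) = -44355600/6265009*(-1/213003) = 1642800/49424656001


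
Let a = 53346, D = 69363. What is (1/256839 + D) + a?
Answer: 31516456852/256839 ≈ 1.2271e+5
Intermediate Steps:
(1/256839 + D) + a = (1/256839 + 69363) + 53346 = 17815123558/256839 + 53346 = 31516456852/256839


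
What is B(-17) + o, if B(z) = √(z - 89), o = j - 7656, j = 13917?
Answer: 6261 + I*√106 ≈ 6261.0 + 10.296*I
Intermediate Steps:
o = 6261 (o = 13917 - 7656 = 6261)
B(z) = √(-89 + z)
B(-17) + o = √(-89 - 17) + 6261 = √(-106) + 6261 = I*√106 + 6261 = 6261 + I*√106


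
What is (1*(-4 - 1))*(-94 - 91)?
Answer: 925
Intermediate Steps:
(1*(-4 - 1))*(-94 - 91) = (1*(-5))*(-185) = -5*(-185) = 925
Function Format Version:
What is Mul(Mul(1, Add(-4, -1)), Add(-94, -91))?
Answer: 925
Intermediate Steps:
Mul(Mul(1, Add(-4, -1)), Add(-94, -91)) = Mul(Mul(1, -5), -185) = Mul(-5, -185) = 925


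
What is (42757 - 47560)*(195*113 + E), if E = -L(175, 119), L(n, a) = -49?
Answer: -106069452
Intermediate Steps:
E = 49 (E = -1*(-49) = 49)
(42757 - 47560)*(195*113 + E) = (42757 - 47560)*(195*113 + 49) = -4803*(22035 + 49) = -4803*22084 = -106069452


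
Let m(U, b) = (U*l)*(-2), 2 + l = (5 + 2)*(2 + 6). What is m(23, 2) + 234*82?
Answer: 16704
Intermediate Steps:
l = 54 (l = -2 + (5 + 2)*(2 + 6) = -2 + 7*8 = -2 + 56 = 54)
m(U, b) = -108*U (m(U, b) = (U*54)*(-2) = (54*U)*(-2) = -108*U)
m(23, 2) + 234*82 = -108*23 + 234*82 = -2484 + 19188 = 16704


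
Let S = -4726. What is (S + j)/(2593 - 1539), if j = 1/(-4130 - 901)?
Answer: -23776507/5302674 ≈ -4.4839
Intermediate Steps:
j = -1/5031 (j = 1/(-5031) = -1/5031 ≈ -0.00019877)
(S + j)/(2593 - 1539) = (-4726 - 1/5031)/(2593 - 1539) = -23776507/5031/1054 = -23776507/5031*1/1054 = -23776507/5302674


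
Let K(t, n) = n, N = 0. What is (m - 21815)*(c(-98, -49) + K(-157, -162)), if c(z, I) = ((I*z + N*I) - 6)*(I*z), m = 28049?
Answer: 143570453820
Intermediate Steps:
c(z, I) = I*z*(-6 + I*z) (c(z, I) = ((I*z + 0*I) - 6)*(I*z) = ((I*z + 0) - 6)*(I*z) = (I*z - 6)*(I*z) = (-6 + I*z)*(I*z) = I*z*(-6 + I*z))
(m - 21815)*(c(-98, -49) + K(-157, -162)) = (28049 - 21815)*(-49*(-98)*(-6 - 49*(-98)) - 162) = 6234*(-49*(-98)*(-6 + 4802) - 162) = 6234*(-49*(-98)*4796 - 162) = 6234*(23030392 - 162) = 6234*23030230 = 143570453820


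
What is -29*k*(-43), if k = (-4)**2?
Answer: 19952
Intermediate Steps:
k = 16
-29*k*(-43) = -29*16*(-43) = -464*(-43) = 19952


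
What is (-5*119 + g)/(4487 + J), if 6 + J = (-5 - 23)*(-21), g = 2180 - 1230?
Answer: 355/5069 ≈ 0.070034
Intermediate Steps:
g = 950
J = 582 (J = -6 + (-5 - 23)*(-21) = -6 - 28*(-21) = -6 + 588 = 582)
(-5*119 + g)/(4487 + J) = (-5*119 + 950)/(4487 + 582) = (-595 + 950)/5069 = 355*(1/5069) = 355/5069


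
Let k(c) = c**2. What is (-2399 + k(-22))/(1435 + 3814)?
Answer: -1915/5249 ≈ -0.36483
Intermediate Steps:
(-2399 + k(-22))/(1435 + 3814) = (-2399 + (-22)**2)/(1435 + 3814) = (-2399 + 484)/5249 = -1915*1/5249 = -1915/5249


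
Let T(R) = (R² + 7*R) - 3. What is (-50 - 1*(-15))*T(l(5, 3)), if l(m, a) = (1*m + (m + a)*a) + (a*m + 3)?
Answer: -88725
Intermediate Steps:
l(m, a) = 3 + m + a*m + a*(a + m) (l(m, a) = (m + (a + m)*a) + (3 + a*m) = (m + a*(a + m)) + (3 + a*m) = 3 + m + a*m + a*(a + m))
T(R) = -3 + R² + 7*R
(-50 - 1*(-15))*T(l(5, 3)) = (-50 - 1*(-15))*(-3 + (3 + 5 + 3² + 2*3*5)² + 7*(3 + 5 + 3² + 2*3*5)) = (-50 + 15)*(-3 + (3 + 5 + 9 + 30)² + 7*(3 + 5 + 9 + 30)) = -35*(-3 + 47² + 7*47) = -35*(-3 + 2209 + 329) = -35*2535 = -88725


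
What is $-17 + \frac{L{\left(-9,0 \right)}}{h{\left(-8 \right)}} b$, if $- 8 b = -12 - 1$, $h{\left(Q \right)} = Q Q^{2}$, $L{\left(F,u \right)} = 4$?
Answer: $- \frac{17421}{1024} \approx -17.013$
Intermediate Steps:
$h{\left(Q \right)} = Q^{3}$
$b = \frac{13}{8}$ ($b = - \frac{-12 - 1}{8} = \left(- \frac{1}{8}\right) \left(-13\right) = \frac{13}{8} \approx 1.625$)
$-17 + \frac{L{\left(-9,0 \right)}}{h{\left(-8 \right)}} b = -17 + \frac{4}{\left(-8\right)^{3}} \cdot \frac{13}{8} = -17 + \frac{4}{-512} \cdot \frac{13}{8} = -17 + 4 \left(- \frac{1}{512}\right) \frac{13}{8} = -17 - \frac{13}{1024} = - \frac{17421}{1024}$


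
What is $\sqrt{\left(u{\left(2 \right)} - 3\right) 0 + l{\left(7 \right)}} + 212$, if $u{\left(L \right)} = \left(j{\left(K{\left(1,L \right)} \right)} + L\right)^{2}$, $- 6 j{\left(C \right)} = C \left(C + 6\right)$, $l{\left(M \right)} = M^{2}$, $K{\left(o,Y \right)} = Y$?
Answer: $219$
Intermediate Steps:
$j{\left(C \right)} = - \frac{C \left(6 + C\right)}{6}$ ($j{\left(C \right)} = - \frac{C \left(C + 6\right)}{6} = - \frac{C \left(6 + C\right)}{6}$)
$u{\left(L \right)} = \left(L - \frac{L \left(6 + L\right)}{6}\right)^{2}$ ($u{\left(L \right)} = \left(- \frac{L \left(6 + L\right)}{6} + L\right)^{2} = \left(L - \frac{L \left(6 + L\right)}{6}\right)^{2}$)
$\sqrt{\left(u{\left(2 \right)} - 3\right) 0 + l{\left(7 \right)}} + 212 = \sqrt{\left(\frac{2^{4}}{36} - 3\right) 0 + 7^{2}} + 212 = \sqrt{\left(\frac{1}{36} \cdot 16 - 3\right) 0 + 49} + 212 = \sqrt{\left(\frac{4}{9} - 3\right) 0 + 49} + 212 = \sqrt{\left(- \frac{23}{9}\right) 0 + 49} + 212 = \sqrt{0 + 49} + 212 = \sqrt{49} + 212 = 7 + 212 = 219$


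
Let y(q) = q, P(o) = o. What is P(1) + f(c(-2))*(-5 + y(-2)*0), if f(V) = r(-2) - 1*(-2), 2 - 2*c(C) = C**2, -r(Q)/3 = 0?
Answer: -9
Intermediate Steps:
r(Q) = 0 (r(Q) = -3*0 = 0)
c(C) = 1 - C**2/2
f(V) = 2 (f(V) = 0 - 1*(-2) = 0 + 2 = 2)
P(1) + f(c(-2))*(-5 + y(-2)*0) = 1 + 2*(-5 - 2*0) = 1 + 2*(-5 + 0) = 1 + 2*(-5) = 1 - 10 = -9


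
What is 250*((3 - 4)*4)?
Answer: -1000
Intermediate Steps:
250*((3 - 4)*4) = 250*(-1*4) = 250*(-4) = -1000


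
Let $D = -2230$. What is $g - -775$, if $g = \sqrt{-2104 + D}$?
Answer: $775 + i \sqrt{4334} \approx 775.0 + 65.833 i$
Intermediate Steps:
$g = i \sqrt{4334}$ ($g = \sqrt{-2104 - 2230} = \sqrt{-4334} = i \sqrt{4334} \approx 65.833 i$)
$g - -775 = i \sqrt{4334} - -775 = i \sqrt{4334} + 775 = 775 + i \sqrt{4334}$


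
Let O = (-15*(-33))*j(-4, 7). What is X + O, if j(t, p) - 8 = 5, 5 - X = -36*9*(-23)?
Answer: -1012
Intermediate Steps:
X = -7447 (X = 5 - (-36*9)*(-23) = 5 - (-324)*(-23) = 5 - 1*7452 = 5 - 7452 = -7447)
j(t, p) = 13 (j(t, p) = 8 + 5 = 13)
O = 6435 (O = -15*(-33)*13 = 495*13 = 6435)
X + O = -7447 + 6435 = -1012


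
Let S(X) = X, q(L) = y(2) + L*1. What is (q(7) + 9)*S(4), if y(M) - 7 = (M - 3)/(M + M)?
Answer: 91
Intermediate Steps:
y(M) = 7 + (-3 + M)/(2*M) (y(M) = 7 + (M - 3)/(M + M) = 7 + (-3 + M)/((2*M)) = 7 + (-3 + M)*(1/(2*M)) = 7 + (-3 + M)/(2*M))
q(L) = 27/4 + L (q(L) = (3/2)*(-1 + 5*2)/2 + L*1 = (3/2)*(½)*(-1 + 10) + L = (3/2)*(½)*9 + L = 27/4 + L)
(q(7) + 9)*S(4) = ((27/4 + 7) + 9)*4 = (55/4 + 9)*4 = (91/4)*4 = 91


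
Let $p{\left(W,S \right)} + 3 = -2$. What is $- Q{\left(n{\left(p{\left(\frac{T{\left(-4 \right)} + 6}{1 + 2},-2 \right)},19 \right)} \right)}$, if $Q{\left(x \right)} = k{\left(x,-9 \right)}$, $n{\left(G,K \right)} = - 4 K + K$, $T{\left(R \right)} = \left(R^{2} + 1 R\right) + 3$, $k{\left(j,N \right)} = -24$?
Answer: $24$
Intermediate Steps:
$T{\left(R \right)} = 3 + R + R^{2}$ ($T{\left(R \right)} = \left(R^{2} + R\right) + 3 = \left(R + R^{2}\right) + 3 = 3 + R + R^{2}$)
$p{\left(W,S \right)} = -5$ ($p{\left(W,S \right)} = -3 - 2 = -5$)
$n{\left(G,K \right)} = - 3 K$
$Q{\left(x \right)} = -24$
$- Q{\left(n{\left(p{\left(\frac{T{\left(-4 \right)} + 6}{1 + 2},-2 \right)},19 \right)} \right)} = \left(-1\right) \left(-24\right) = 24$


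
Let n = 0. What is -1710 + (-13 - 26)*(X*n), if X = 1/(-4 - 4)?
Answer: -1710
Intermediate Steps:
X = -1/8 (X = 1/(-8) = -1/8 ≈ -0.12500)
-1710 + (-13 - 26)*(X*n) = -1710 + (-13 - 26)*(-1/8*0) = -1710 - 39*0 = -1710 + 0 = -1710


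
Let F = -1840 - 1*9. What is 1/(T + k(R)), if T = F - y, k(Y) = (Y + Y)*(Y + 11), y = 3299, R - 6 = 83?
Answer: 1/12652 ≈ 7.9039e-5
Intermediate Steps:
F = -1849 (F = -1840 - 9 = -1849)
R = 89 (R = 6 + 83 = 89)
k(Y) = 2*Y*(11 + Y) (k(Y) = (2*Y)*(11 + Y) = 2*Y*(11 + Y))
T = -5148 (T = -1849 - 1*3299 = -1849 - 3299 = -5148)
1/(T + k(R)) = 1/(-5148 + 2*89*(11 + 89)) = 1/(-5148 + 2*89*100) = 1/(-5148 + 17800) = 1/12652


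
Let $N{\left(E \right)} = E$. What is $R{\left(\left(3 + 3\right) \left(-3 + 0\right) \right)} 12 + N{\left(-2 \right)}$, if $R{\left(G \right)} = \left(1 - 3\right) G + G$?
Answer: $214$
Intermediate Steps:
$R{\left(G \right)} = - G$ ($R{\left(G \right)} = \left(1 - 3\right) G + G = - 2 G + G = - G$)
$R{\left(\left(3 + 3\right) \left(-3 + 0\right) \right)} 12 + N{\left(-2 \right)} = - \left(3 + 3\right) \left(-3 + 0\right) 12 - 2 = - 6 \left(-3\right) 12 - 2 = \left(-1\right) \left(-18\right) 12 - 2 = 18 \cdot 12 - 2 = 216 - 2 = 214$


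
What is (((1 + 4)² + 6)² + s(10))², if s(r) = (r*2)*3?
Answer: 1042441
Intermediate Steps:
s(r) = 6*r (s(r) = (2*r)*3 = 6*r)
(((1 + 4)² + 6)² + s(10))² = (((1 + 4)² + 6)² + 6*10)² = ((5² + 6)² + 60)² = ((25 + 6)² + 60)² = (31² + 60)² = (961 + 60)² = 1021² = 1042441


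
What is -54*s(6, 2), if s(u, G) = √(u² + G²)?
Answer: -108*√10 ≈ -341.53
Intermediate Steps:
s(u, G) = √(G² + u²)
-54*s(6, 2) = -54*√(2² + 6²) = -54*√(4 + 36) = -108*√10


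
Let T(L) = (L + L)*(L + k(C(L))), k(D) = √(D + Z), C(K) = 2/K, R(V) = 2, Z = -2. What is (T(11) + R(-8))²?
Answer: 58656 + 1952*I*√55 ≈ 58656.0 + 14476.0*I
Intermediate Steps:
k(D) = √(-2 + D) (k(D) = √(D - 2) = √(-2 + D))
T(L) = 2*L*(L + √(-2 + 2/L)) (T(L) = (L + L)*(L + √(-2 + 2/L)) = (2*L)*(L + √(-2 + 2/L)) = 2*L*(L + √(-2 + 2/L)))
(T(11) + R(-8))² = (2*11*(11 + √2*√((1 - 1*11)/11)) + 2)² = (2*11*(11 + √2*√((1 - 11)/11)) + 2)² = (2*11*(11 + √2*√((1/11)*(-10))) + 2)² = (2*11*(11 + √2*√(-10/11)) + 2)² = (2*11*(11 + √2*(I*√110/11)) + 2)² = (2*11*(11 + 2*I*√55/11) + 2)² = ((242 + 4*I*√55) + 2)² = (244 + 4*I*√55)²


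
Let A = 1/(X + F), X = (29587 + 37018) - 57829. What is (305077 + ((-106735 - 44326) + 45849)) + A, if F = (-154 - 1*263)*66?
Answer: 3746669289/18746 ≈ 1.9987e+5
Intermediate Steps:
X = 8776 (X = 66605 - 57829 = 8776)
F = -27522 (F = (-154 - 263)*66 = -417*66 = -27522)
A = -1/18746 (A = 1/(8776 - 27522) = 1/(-18746) = -1/18746 ≈ -5.3345e-5)
(305077 + ((-106735 - 44326) + 45849)) + A = (305077 + ((-106735 - 44326) + 45849)) - 1/18746 = (305077 + (-151061 + 45849)) - 1/18746 = (305077 - 105212) - 1/18746 = 199865 - 1/18746 = 3746669289/18746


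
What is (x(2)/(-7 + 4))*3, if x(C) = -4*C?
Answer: 8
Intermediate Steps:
(x(2)/(-7 + 4))*3 = ((-4*2)/(-7 + 4))*3 = (-8/(-3))*3 = -1/3*(-8)*3 = (8/3)*3 = 8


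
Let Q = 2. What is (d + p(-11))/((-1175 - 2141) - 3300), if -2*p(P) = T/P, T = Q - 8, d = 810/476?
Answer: -3741/17320688 ≈ -0.00021598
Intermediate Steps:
d = 405/238 (d = 810*(1/476) = 405/238 ≈ 1.7017)
T = -6 (T = 2 - 8 = -6)
p(P) = 3/P (p(P) = -(-3)/P = 3/P)
(d + p(-11))/((-1175 - 2141) - 3300) = (405/238 + 3/(-11))/((-1175 - 2141) - 3300) = (405/238 + 3*(-1/11))/(-3316 - 3300) = (405/238 - 3/11)/(-6616) = (3741/2618)*(-1/6616) = -3741/17320688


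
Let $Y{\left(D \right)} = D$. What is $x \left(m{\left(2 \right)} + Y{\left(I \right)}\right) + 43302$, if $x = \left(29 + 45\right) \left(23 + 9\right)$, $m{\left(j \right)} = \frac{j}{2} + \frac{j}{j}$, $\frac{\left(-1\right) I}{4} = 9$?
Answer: $-37210$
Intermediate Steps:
$I = -36$ ($I = \left(-4\right) 9 = -36$)
$m{\left(j \right)} = 1 + \frac{j}{2}$ ($m{\left(j \right)} = j \frac{1}{2} + 1 = \frac{j}{2} + 1 = 1 + \frac{j}{2}$)
$x = 2368$ ($x = 74 \cdot 32 = 2368$)
$x \left(m{\left(2 \right)} + Y{\left(I \right)}\right) + 43302 = 2368 \left(\left(1 + \frac{1}{2} \cdot 2\right) - 36\right) + 43302 = 2368 \left(\left(1 + 1\right) - 36\right) + 43302 = 2368 \left(2 - 36\right) + 43302 = 2368 \left(-34\right) + 43302 = -80512 + 43302 = -37210$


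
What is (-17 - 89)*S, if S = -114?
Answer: 12084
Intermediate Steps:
(-17 - 89)*S = (-17 - 89)*(-114) = -106*(-114) = 12084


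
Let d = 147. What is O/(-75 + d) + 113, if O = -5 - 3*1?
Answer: 1016/9 ≈ 112.89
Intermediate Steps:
O = -8 (O = -5 - 3 = -8)
O/(-75 + d) + 113 = -8/(-75 + 147) + 113 = -8/72 + 113 = -8*1/72 + 113 = -⅑ + 113 = 1016/9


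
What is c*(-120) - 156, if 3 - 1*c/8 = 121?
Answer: 113124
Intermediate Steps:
c = -944 (c = 24 - 8*121 = 24 - 968 = -944)
c*(-120) - 156 = -944*(-120) - 156 = 113280 - 156 = 113124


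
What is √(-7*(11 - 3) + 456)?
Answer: 20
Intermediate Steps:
√(-7*(11 - 3) + 456) = √(-7*8 + 456) = √(-56 + 456) = √400 = 20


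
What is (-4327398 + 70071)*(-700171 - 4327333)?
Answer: 21403728521808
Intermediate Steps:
(-4327398 + 70071)*(-700171 - 4327333) = -4257327*(-5027504) = 21403728521808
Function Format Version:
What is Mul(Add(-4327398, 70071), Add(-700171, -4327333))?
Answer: 21403728521808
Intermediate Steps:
Mul(Add(-4327398, 70071), Add(-700171, -4327333)) = Mul(-4257327, -5027504) = 21403728521808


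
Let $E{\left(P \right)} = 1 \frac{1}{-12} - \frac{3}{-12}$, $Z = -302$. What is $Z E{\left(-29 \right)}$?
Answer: $- \frac{151}{3} \approx -50.333$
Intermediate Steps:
$E{\left(P \right)} = \frac{1}{6}$ ($E{\left(P \right)} = 1 \left(- \frac{1}{12}\right) - - \frac{1}{4} = - \frac{1}{12} + \frac{1}{4} = \frac{1}{6}$)
$Z E{\left(-29 \right)} = \left(-302\right) \frac{1}{6} = - \frac{151}{3}$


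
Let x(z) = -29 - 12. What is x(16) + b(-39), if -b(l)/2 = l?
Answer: 37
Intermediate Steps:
x(z) = -41
b(l) = -2*l
x(16) + b(-39) = -41 - 2*(-39) = -41 + 78 = 37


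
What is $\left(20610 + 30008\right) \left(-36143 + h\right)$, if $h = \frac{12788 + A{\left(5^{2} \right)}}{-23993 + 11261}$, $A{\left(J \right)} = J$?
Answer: $- \frac{3882278180367}{2122} \approx -1.8295 \cdot 10^{9}$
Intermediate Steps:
$h = - \frac{4271}{4244}$ ($h = \frac{12788 + 5^{2}}{-23993 + 11261} = \frac{12788 + 25}{-12732} = 12813 \left(- \frac{1}{12732}\right) = - \frac{4271}{4244} \approx -1.0064$)
$\left(20610 + 30008\right) \left(-36143 + h\right) = \left(20610 + 30008\right) \left(-36143 - \frac{4271}{4244}\right) = 50618 \left(- \frac{153395163}{4244}\right) = - \frac{3882278180367}{2122}$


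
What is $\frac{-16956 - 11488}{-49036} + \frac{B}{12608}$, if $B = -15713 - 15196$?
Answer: $- \frac{22250611}{11889344} \approx -1.8715$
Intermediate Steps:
$B = -30909$
$\frac{-16956 - 11488}{-49036} + \frac{B}{12608} = \frac{-16956 - 11488}{-49036} - \frac{30909}{12608} = \left(-28444\right) \left(- \frac{1}{49036}\right) - \frac{30909}{12608} = \frac{547}{943} - \frac{30909}{12608} = - \frac{22250611}{11889344}$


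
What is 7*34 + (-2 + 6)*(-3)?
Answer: 226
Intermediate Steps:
7*34 + (-2 + 6)*(-3) = 238 + 4*(-3) = 238 - 12 = 226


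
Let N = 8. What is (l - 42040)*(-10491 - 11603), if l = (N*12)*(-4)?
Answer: 937315856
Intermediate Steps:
l = -384 (l = (8*12)*(-4) = 96*(-4) = -384)
(l - 42040)*(-10491 - 11603) = (-384 - 42040)*(-10491 - 11603) = -42424*(-22094) = 937315856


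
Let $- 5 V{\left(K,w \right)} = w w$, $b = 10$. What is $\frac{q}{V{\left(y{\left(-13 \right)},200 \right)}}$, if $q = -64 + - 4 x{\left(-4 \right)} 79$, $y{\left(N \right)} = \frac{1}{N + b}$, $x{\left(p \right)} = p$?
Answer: $- \frac{3}{20} \approx -0.15$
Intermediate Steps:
$y{\left(N \right)} = \frac{1}{10 + N}$ ($y{\left(N \right)} = \frac{1}{N + 10} = \frac{1}{10 + N}$)
$q = 1200$ ($q = -64 + \left(-4\right) \left(-4\right) 79 = -64 + 16 \cdot 79 = -64 + 1264 = 1200$)
$V{\left(K,w \right)} = - \frac{w^{2}}{5}$ ($V{\left(K,w \right)} = - \frac{w w}{5} = - \frac{w^{2}}{5}$)
$\frac{q}{V{\left(y{\left(-13 \right)},200 \right)}} = \frac{1200}{\left(- \frac{1}{5}\right) 200^{2}} = \frac{1200}{\left(- \frac{1}{5}\right) 40000} = \frac{1200}{-8000} = 1200 \left(- \frac{1}{8000}\right) = - \frac{3}{20}$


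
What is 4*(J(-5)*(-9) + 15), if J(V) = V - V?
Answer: 60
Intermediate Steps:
J(V) = 0
4*(J(-5)*(-9) + 15) = 4*(0*(-9) + 15) = 4*(0 + 15) = 4*15 = 60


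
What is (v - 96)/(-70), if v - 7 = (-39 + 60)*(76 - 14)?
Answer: -1213/70 ≈ -17.329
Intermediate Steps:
v = 1309 (v = 7 + (-39 + 60)*(76 - 14) = 7 + 21*62 = 7 + 1302 = 1309)
(v - 96)/(-70) = (1309 - 96)/(-70) = -1/70*1213 = -1213/70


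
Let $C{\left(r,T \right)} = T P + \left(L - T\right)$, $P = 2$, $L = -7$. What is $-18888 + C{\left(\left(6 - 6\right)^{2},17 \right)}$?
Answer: $-18878$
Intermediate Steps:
$C{\left(r,T \right)} = -7 + T$ ($C{\left(r,T \right)} = T 2 - \left(7 + T\right) = 2 T - \left(7 + T\right) = -7 + T$)
$-18888 + C{\left(\left(6 - 6\right)^{2},17 \right)} = -18888 + \left(-7 + 17\right) = -18888 + 10 = -18878$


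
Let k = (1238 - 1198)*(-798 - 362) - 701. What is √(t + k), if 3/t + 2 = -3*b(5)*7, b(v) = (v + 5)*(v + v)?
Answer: I*√208111253110/2102 ≈ 217.03*I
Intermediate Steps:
b(v) = 2*v*(5 + v) (b(v) = (5 + v)*(2*v) = 2*v*(5 + v))
t = -3/2102 (t = 3/(-2 - 6*5*(5 + 5)*7) = 3/(-2 - 6*5*10*7) = 3/(-2 - 3*100*7) = 3/(-2 - 300*7) = 3/(-2 - 2100) = 3/(-2102) = 3*(-1/2102) = -3/2102 ≈ -0.0014272)
k = -47101 (k = 40*(-1160) - 701 = -46400 - 701 = -47101)
√(t + k) = √(-3/2102 - 47101) = √(-99006305/2102) = I*√208111253110/2102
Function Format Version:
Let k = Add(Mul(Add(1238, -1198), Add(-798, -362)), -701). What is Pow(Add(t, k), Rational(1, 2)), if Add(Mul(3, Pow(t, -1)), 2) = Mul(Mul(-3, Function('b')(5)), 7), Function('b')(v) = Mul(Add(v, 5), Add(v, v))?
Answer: Mul(Rational(1, 2102), I, Pow(208111253110, Rational(1, 2))) ≈ Mul(217.03, I)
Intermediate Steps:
Function('b')(v) = Mul(2, v, Add(5, v)) (Function('b')(v) = Mul(Add(5, v), Mul(2, v)) = Mul(2, v, Add(5, v)))
t = Rational(-3, 2102) (t = Mul(3, Pow(Add(-2, Mul(Mul(-3, Mul(2, 5, Add(5, 5))), 7)), -1)) = Mul(3, Pow(Add(-2, Mul(Mul(-3, Mul(2, 5, 10)), 7)), -1)) = Mul(3, Pow(Add(-2, Mul(Mul(-3, 100), 7)), -1)) = Mul(3, Pow(Add(-2, Mul(-300, 7)), -1)) = Mul(3, Pow(Add(-2, -2100), -1)) = Mul(3, Pow(-2102, -1)) = Mul(3, Rational(-1, 2102)) = Rational(-3, 2102) ≈ -0.0014272)
k = -47101 (k = Add(Mul(40, -1160), -701) = Add(-46400, -701) = -47101)
Pow(Add(t, k), Rational(1, 2)) = Pow(Add(Rational(-3, 2102), -47101), Rational(1, 2)) = Pow(Rational(-99006305, 2102), Rational(1, 2)) = Mul(Rational(1, 2102), I, Pow(208111253110, Rational(1, 2)))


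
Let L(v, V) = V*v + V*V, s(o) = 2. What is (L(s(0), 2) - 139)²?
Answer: 17161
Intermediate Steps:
L(v, V) = V² + V*v (L(v, V) = V*v + V² = V² + V*v)
(L(s(0), 2) - 139)² = (2*(2 + 2) - 139)² = (2*4 - 139)² = (8 - 139)² = (-131)² = 17161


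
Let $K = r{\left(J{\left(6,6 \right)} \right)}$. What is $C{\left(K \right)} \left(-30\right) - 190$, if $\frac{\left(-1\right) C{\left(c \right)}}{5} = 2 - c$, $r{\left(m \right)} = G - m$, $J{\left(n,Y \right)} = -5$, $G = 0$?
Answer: $-640$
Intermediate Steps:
$r{\left(m \right)} = - m$ ($r{\left(m \right)} = 0 - m = - m$)
$K = 5$ ($K = \left(-1\right) \left(-5\right) = 5$)
$C{\left(c \right)} = -10 + 5 c$ ($C{\left(c \right)} = - 5 \left(2 - c\right) = -10 + 5 c$)
$C{\left(K \right)} \left(-30\right) - 190 = \left(-10 + 5 \cdot 5\right) \left(-30\right) - 190 = \left(-10 + 25\right) \left(-30\right) - 190 = 15 \left(-30\right) - 190 = -450 - 190 = -640$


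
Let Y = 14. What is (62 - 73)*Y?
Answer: -154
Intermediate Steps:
(62 - 73)*Y = (62 - 73)*14 = -11*14 = -154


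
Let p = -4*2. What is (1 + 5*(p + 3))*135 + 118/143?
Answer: -463202/143 ≈ -3239.2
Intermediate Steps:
p = -8
(1 + 5*(p + 3))*135 + 118/143 = (1 + 5*(-8 + 3))*135 + 118/143 = (1 + 5*(-5))*135 + 118*(1/143) = (1 - 25)*135 + 118/143 = -24*135 + 118/143 = -3240 + 118/143 = -463202/143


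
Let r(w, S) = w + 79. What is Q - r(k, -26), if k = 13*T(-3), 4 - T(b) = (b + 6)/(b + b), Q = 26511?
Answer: 52747/2 ≈ 26374.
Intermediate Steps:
T(b) = 4 - (6 + b)/(2*b) (T(b) = 4 - (b + 6)/(b + b) = 4 - (6 + b)/(2*b))
k = 117/2 (k = 13*(7/2 - 3/(-3)) = 13*(7/2 - 3*(-⅓)) = 13*(7/2 + 1) = 13*(9/2) = 117/2 ≈ 58.500)
r(w, S) = 79 + w
Q - r(k, -26) = 26511 - (79 + 117/2) = 26511 - 1*275/2 = 26511 - 275/2 = 52747/2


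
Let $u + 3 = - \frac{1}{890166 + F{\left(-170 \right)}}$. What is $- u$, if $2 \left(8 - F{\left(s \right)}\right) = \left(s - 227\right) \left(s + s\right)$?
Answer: $\frac{2468053}{822684} \approx 3.0$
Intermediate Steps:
$F{\left(s \right)} = 8 - s \left(-227 + s\right)$ ($F{\left(s \right)} = 8 - \frac{\left(s - 227\right) \left(s + s\right)}{2} = 8 - \frac{\left(-227 + s\right) 2 s}{2} = 8 - \frac{2 s \left(-227 + s\right)}{2} = 8 - s \left(-227 + s\right)$)
$u = - \frac{2468053}{822684}$ ($u = -3 - \frac{1}{890166 + \left(8 - \left(-170\right)^{2} + 227 \left(-170\right)\right)} = -3 - \frac{1}{890166 - 67482} = -3 - \frac{1}{822684} = - \frac{2468053}{822684} \approx -3.0$)
$- u = \left(-1\right) \left(- \frac{2468053}{822684}\right) = \frac{2468053}{822684}$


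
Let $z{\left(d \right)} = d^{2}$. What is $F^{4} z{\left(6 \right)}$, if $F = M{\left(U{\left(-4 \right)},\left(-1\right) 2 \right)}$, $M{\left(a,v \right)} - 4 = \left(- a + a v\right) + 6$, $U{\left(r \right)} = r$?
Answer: $8433216$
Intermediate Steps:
$M{\left(a,v \right)} = 10 - a + a v$ ($M{\left(a,v \right)} = 4 + \left(\left(- a + a v\right) + 6\right) = 4 + \left(6 - a + a v\right) = 10 - a + a v$)
$F = 22$ ($F = 10 - -4 - 4 \left(\left(-1\right) 2\right) = 10 + 4 - -8 = 10 + 4 + 8 = 22$)
$F^{4} z{\left(6 \right)} = 22^{4} \cdot 6^{2} = 234256 \cdot 36 = 8433216$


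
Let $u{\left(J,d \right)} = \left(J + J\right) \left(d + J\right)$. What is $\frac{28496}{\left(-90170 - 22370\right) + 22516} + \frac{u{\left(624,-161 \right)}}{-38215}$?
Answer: $- \frac{6638375302}{430033395} \approx -15.437$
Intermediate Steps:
$u{\left(J,d \right)} = 2 J \left(J + d\right)$
$\frac{28496}{\left(-90170 - 22370\right) + 22516} + \frac{u{\left(624,-161 \right)}}{-38215} = \frac{28496}{\left(-90170 - 22370\right) + 22516} + \frac{2 \cdot 624 \left(624 - 161\right)}{-38215} = \frac{28496}{-112540 + 22516} + 2 \cdot 624 \cdot 463 \left(- \frac{1}{38215}\right) = \frac{28496}{-90024} + 577824 \left(- \frac{1}{38215}\right) = 28496 \left(- \frac{1}{90024}\right) - \frac{577824}{38215} = - \frac{3562}{11253} - \frac{577824}{38215} = - \frac{6638375302}{430033395}$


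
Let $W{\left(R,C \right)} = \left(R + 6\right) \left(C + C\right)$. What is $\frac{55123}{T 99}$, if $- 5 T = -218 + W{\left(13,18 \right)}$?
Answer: $- \frac{275615}{46134} \approx -5.9742$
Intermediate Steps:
$W{\left(R,C \right)} = 2 C \left(6 + R\right)$ ($W{\left(R,C \right)} = \left(6 + R\right) 2 C = 2 C \left(6 + R\right)$)
$T = - \frac{466}{5}$ ($T = - \frac{-218 + 2 \cdot 18 \left(6 + 13\right)}{5} = - \frac{-218 + 2 \cdot 18 \cdot 19}{5} = - \frac{-218 + 684}{5} = \left(- \frac{1}{5}\right) 466 = - \frac{466}{5} \approx -93.2$)
$\frac{55123}{T 99} = \frac{55123}{\left(- \frac{466}{5}\right) 99} = \frac{55123}{- \frac{46134}{5}} = 55123 \left(- \frac{5}{46134}\right) = - \frac{275615}{46134}$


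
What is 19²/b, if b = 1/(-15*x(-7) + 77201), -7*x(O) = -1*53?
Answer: 194799932/7 ≈ 2.7829e+7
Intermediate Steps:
x(O) = 53/7 (x(O) = -(-1)*53/7 = -⅐*(-53) = 53/7)
b = 7/539612 (b = 1/(-15*53/7 + 77201) = 1/(-795/7 + 77201) = 1/(539612/7) = 7/539612 ≈ 1.2972e-5)
19²/b = 19²/(7/539612) = 361*(539612/7) = 194799932/7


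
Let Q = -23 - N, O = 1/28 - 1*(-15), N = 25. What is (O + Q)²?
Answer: 851929/784 ≈ 1086.6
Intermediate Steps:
O = 421/28 (O = 1/28 + 15 = 421/28 ≈ 15.036)
Q = -48 (Q = -23 - 1*25 = -23 - 25 = -48)
(O + Q)² = (421/28 - 48)² = (-923/28)² = 851929/784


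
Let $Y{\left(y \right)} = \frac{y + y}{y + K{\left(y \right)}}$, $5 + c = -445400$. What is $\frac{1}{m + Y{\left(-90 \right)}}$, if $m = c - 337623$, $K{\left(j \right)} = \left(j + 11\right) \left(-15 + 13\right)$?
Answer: $- \frac{17}{13311521} \approx -1.2771 \cdot 10^{-6}$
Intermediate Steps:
$c = -445405$ ($c = -5 - 445400 = -445405$)
$K{\left(j \right)} = -22 - 2 j$ ($K{\left(j \right)} = \left(11 + j\right) \left(-2\right) = -22 - 2 j$)
$Y{\left(y \right)} = \frac{2 y}{-22 - y}$ ($Y{\left(y \right)} = \frac{y + y}{y - \left(22 + 2 y\right)} = \frac{2 y}{-22 - y}$)
$m = -783028$ ($m = -445405 - 337623 = -783028$)
$\frac{1}{m + Y{\left(-90 \right)}} = \frac{1}{-783028 + 2 \left(-90\right) \frac{1}{-22 - -90}} = \frac{1}{-783028 + 2 \left(-90\right) \frac{1}{-22 + 90}} = \frac{1}{-783028 + 2 \left(-90\right) \frac{1}{68}} = \frac{1}{-783028 - \frac{45}{17}} = \frac{1}{- \frac{13311521}{17}} = - \frac{17}{13311521}$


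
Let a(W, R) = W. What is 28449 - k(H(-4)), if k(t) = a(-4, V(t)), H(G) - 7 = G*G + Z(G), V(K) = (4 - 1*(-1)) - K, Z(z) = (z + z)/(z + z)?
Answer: 28453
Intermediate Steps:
Z(z) = 1 (Z(z) = (2*z)/((2*z)) = (2*z)*(1/(2*z)) = 1)
V(K) = 5 - K (V(K) = (4 + 1) - K = 5 - K)
H(G) = 8 + G**2 (H(G) = 7 + (G*G + 1) = 7 + (G**2 + 1) = 7 + (1 + G**2) = 8 + G**2)
k(t) = -4
28449 - k(H(-4)) = 28449 - 1*(-4) = 28449 + 4 = 28453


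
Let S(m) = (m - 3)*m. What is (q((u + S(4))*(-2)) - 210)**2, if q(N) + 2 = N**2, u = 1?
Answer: 12544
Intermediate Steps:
S(m) = m*(-3 + m) (S(m) = (-3 + m)*m = m*(-3 + m))
q(N) = -2 + N**2
(q((u + S(4))*(-2)) - 210)**2 = ((-2 + ((1 + 4*(-3 + 4))*(-2))**2) - 210)**2 = ((-2 + ((1 + 4*1)*(-2))**2) - 210)**2 = ((-2 + ((1 + 4)*(-2))**2) - 210)**2 = ((-2 + (5*(-2))**2) - 210)**2 = ((-2 + (-10)**2) - 210)**2 = ((-2 + 100) - 210)**2 = (98 - 210)**2 = (-112)**2 = 12544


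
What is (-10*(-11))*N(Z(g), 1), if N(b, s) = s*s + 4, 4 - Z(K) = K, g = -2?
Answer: 550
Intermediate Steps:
Z(K) = 4 - K
N(b, s) = 4 + s² (N(b, s) = s² + 4 = 4 + s²)
(-10*(-11))*N(Z(g), 1) = (-10*(-11))*(4 + 1²) = 110*(4 + 1) = 110*5 = 550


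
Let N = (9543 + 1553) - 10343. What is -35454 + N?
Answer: -34701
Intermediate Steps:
N = 753 (N = 11096 - 10343 = 753)
-35454 + N = -35454 + 753 = -34701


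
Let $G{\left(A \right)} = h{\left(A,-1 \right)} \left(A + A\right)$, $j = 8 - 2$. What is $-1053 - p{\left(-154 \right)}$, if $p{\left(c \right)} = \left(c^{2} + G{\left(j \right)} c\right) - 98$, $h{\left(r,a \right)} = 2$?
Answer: $-20975$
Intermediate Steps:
$j = 6$ ($j = 8 - 2 = 6$)
$G{\left(A \right)} = 4 A$ ($G{\left(A \right)} = 2 \left(A + A\right) = 2 \cdot 2 A = 4 A$)
$p{\left(c \right)} = -98 + c^{2} + 24 c$ ($p{\left(c \right)} = \left(c^{2} + 4 \cdot 6 c\right) - 98 = \left(c^{2} + 24 c\right) - 98 = -98 + c^{2} + 24 c$)
$-1053 - p{\left(-154 \right)} = -1053 - \left(-98 + \left(-154\right)^{2} + 24 \left(-154\right)\right) = -1053 - \left(-98 + 23716 - 3696\right) = -1053 - 19922 = -20975$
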